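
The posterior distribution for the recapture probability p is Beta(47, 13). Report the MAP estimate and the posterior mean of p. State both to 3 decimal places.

p_MAP = 0.793, E[p|data] = 0.783

Mode = (47−1)/(47+13−2) = 46/58 = 0.793.
Mean = 47/(47+13) = 47/60 = 0.783.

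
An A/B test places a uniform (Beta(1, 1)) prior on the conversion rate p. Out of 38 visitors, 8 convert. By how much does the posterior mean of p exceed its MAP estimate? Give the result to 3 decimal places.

Posterior: Beta(1+8, 1+30) = Beta(9, 31).
Mode = (9−1)/(9+31−2) = 8/38 = 0.211.
Mean = 9/(9+31) = 9/40 = 0.225.
Difference = 0.225 − 0.211 = 0.014.

0.014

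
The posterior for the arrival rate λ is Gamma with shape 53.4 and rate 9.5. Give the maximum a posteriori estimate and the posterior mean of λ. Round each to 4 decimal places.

Mode = (α−1)/β = 52.4/9.5 = 5.5158.
Mean = α/β = 53.4/9.5 = 5.6211.
Mean > mode: the posterior has a right tail.

maximum a posteriori estimate = 5.5158, posterior mean = 5.6211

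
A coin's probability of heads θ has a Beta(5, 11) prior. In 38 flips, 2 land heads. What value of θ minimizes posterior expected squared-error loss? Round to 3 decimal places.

Posterior: Beta(5+2, 11+36) = Beta(7, 47).
Mode = (7−1)/(7+47−2) = 6/52 = 0.115.
Mean = 7/(7+47) = 7/54 = 0.130.
Squared-error loss ⇒ the optimal estimator is the posterior mean.

0.130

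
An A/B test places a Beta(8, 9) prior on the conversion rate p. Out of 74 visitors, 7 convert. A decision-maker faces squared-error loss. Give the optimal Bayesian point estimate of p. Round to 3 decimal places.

0.165

Posterior: Beta(8+7, 9+67) = Beta(15, 76).
Mode = (15−1)/(15+76−2) = 14/89 = 0.157.
Mean = 15/(15+76) = 15/91 = 0.165.
Squared-error loss ⇒ the optimal estimator is the posterior mean.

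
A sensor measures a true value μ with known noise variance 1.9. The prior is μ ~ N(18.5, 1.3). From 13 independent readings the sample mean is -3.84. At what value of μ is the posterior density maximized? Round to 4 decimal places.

Posterior for μ is Normal. Precision-weighted mean: (1/1.3·18.5 + 13/1.9·-3.84) / (1/1.3 + 13/1.9) = -1.5822.
A Normal posterior is symmetric, so mode = mean.
This is the posterior mode — the MAP estimate.

-1.5822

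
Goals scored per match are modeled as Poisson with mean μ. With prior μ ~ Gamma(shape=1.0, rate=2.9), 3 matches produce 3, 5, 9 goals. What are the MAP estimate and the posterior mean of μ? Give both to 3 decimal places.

Σ counts = 17. Posterior: Gamma(shape = 1.0+17 = 18.0, rate = 2.9+3 = 5.9).
Mode = (α−1)/β = 17.0/5.9 = 2.881.
Mean = α/β = 18.0/5.9 = 3.051.

MAP = 2.881; posterior mean = 3.051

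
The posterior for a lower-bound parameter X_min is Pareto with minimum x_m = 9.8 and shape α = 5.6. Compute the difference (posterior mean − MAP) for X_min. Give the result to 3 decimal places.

2.130

The Pareto density is strictly decreasing on [x_m, ∞), so the mode is x_m = 9.800.
Mean = α·x_m/(α−1) = 5.6·9.8/4.6 = 11.930.
Difference = 11.930 − 9.800 = 2.130.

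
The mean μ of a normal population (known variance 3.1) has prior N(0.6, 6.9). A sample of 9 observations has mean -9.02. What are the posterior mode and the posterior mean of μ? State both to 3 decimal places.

Posterior for μ is Normal. Precision-weighted mean: (1/6.9·0.6 + 9/3.1·-9.02) / (1/6.9 + 9/3.1) = -8.563.
A Normal posterior is symmetric, so mode = mean.

MAP = -8.563; posterior mean = -8.563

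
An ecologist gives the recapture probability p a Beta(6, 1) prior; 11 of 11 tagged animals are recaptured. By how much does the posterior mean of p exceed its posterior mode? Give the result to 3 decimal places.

-0.056

Posterior: Beta(6+11, 1+0) = Beta(17, 1).
Since β = 1 ≤ 1 and α > 1, the Beta density is monotone increasing on [0,1]; the mode is at 1.
Mean = 17/(17+1) = 0.944.
Difference = 0.944 − 1.000 = -0.056.
Mode > mean: the posterior has a left tail.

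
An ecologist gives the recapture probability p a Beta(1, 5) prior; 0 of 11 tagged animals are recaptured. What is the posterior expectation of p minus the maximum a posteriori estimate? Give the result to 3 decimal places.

0.059

Posterior: Beta(1+0, 5+11) = Beta(1, 16).
Since α = 1 ≤ 1 and β > 1, the Beta density is monotone decreasing on [0,1]; the mode is at 0.
Mean = 1/(1+16) = 0.059.
Difference = 0.059 − 0.000 = 0.059.
Right-skewed posterior ⇒ mode < mean.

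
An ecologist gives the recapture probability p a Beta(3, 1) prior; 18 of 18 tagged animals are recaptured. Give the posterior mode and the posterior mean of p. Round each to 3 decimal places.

Posterior: Beta(3+18, 1+0) = Beta(21, 1).
Since β = 1 ≤ 1 and α > 1, the Beta density is monotone increasing on [0,1]; the mode is at 1.
Mean = 21/(21+1) = 0.955.

MAP = 1.000; posterior mean = 0.955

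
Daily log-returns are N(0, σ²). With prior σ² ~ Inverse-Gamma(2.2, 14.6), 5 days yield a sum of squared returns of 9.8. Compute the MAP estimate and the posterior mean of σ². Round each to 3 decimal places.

Posterior: Inverse-Gamma(shape = 2.2+5/2 = 4.7, scale = 14.6+9.8/2 = 19.5).
Mode = β/(α+1) = 19.5/5.7 = 3.421.
Mean = β/(α−1) = 19.5/3.7 = 5.270.

MAP = 3.421, posterior mean = 5.270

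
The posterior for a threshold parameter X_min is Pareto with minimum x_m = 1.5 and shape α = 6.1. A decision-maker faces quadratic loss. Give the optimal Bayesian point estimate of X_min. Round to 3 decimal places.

1.794

The Pareto density is strictly decreasing on [x_m, ∞), so the mode is x_m = 1.500.
Mean = α·x_m/(α−1) = 6.1·1.5/5.1 = 1.794.
Quadratic loss ⇒ the optimal estimator is the posterior mean.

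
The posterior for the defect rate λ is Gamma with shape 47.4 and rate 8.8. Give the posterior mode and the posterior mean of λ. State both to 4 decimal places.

Mode = (α−1)/β = 46.4/8.8 = 5.2727.
Mean = α/β = 47.4/8.8 = 5.3864.
Mean > mode: the posterior has a right tail.

MAP: 5.2727. Posterior mean: 5.3864.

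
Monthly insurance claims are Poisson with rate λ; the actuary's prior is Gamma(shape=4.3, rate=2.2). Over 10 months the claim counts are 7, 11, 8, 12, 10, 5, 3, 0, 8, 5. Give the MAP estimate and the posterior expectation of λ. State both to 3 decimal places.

λ_MAP = 5.926, E[λ|data] = 6.008

Σ counts = 69. Posterior: Gamma(shape = 4.3+69 = 73.3, rate = 2.2+10 = 12.2).
Mode = (α−1)/β = 72.3/12.2 = 5.926.
Mean = α/β = 73.3/12.2 = 6.008.
Right-skewed posterior ⇒ mode < mean.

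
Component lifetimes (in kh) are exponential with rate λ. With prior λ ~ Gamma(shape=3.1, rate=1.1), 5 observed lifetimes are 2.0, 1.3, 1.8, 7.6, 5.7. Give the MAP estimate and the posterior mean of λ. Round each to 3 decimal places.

MAP estimate = 0.364, posterior mean = 0.415

Σ times = 18.4. Posterior: Gamma(shape = 3.1+5 = 8.1, rate = 1.1+18.4 = 19.5).
Mode = (α−1)/β = 7.1/19.5 = 0.364.
Mean = α/β = 8.1/19.5 = 0.415.
Right-skewed posterior ⇒ mode < mean.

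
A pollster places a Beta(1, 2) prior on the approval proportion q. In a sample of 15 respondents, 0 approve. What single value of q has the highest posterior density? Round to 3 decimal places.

0.000

Posterior: Beta(1+0, 2+15) = Beta(1, 17).
Since α = 1 ≤ 1 and β > 1, the Beta density is monotone decreasing on [0,1]; the mode is at 0.
Mean = 1/(1+17) = 0.056.
This is the posterior mode — the MAP estimate.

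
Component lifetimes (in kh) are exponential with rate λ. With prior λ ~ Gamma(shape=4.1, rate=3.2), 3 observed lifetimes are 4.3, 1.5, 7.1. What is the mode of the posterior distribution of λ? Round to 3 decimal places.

Σ times = 12.9. Posterior: Gamma(shape = 4.1+3 = 7.1, rate = 3.2+12.9 = 16.1).
Mode = (α−1)/β = 6.1/16.1 = 0.379.
Mean = α/β = 7.1/16.1 = 0.441.
This is the posterior mode — the MAP estimate.

0.379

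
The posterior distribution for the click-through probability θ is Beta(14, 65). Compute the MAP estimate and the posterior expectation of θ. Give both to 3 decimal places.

Mode = (14−1)/(14+65−2) = 13/77 = 0.169.
Mean = 14/(14+65) = 14/79 = 0.177.

MAP = 0.169; posterior mean = 0.177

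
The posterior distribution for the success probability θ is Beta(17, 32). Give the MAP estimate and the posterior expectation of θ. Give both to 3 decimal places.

MAP = 0.340, posterior mean = 0.347

Mode = (17−1)/(17+32−2) = 16/47 = 0.340.
Mean = 17/(17+32) = 17/49 = 0.347.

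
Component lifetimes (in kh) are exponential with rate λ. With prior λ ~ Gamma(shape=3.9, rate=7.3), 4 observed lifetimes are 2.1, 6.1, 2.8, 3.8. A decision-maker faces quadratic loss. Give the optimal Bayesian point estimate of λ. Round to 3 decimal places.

Σ times = 14.8. Posterior: Gamma(shape = 3.9+4 = 7.9, rate = 7.3+14.8 = 22.1).
Mode = (α−1)/β = 6.9/22.1 = 0.312.
Mean = α/β = 7.9/22.1 = 0.357.
Quadratic loss ⇒ the optimal estimator is the posterior mean.

0.357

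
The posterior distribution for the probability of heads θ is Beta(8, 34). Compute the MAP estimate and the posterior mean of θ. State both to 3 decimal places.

MAP: 0.175. Posterior mean: 0.190.

Mode = (8−1)/(8+34−2) = 7/40 = 0.175.
Mean = 8/(8+34) = 8/42 = 0.190.
Right-skewed posterior ⇒ mode < mean.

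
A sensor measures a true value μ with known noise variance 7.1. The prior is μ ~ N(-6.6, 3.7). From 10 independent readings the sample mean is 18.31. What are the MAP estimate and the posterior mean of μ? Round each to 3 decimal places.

MAP: 14.300. Posterior mean: 14.300.

Posterior for μ is Normal. Precision-weighted mean: (1/3.7·-6.6 + 10/7.1·18.31) / (1/3.7 + 10/7.1) = 14.300.
A Normal posterior is symmetric, so mode = mean.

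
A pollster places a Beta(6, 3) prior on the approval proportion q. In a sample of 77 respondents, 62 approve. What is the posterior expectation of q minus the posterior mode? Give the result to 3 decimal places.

-0.007

Posterior: Beta(6+62, 3+15) = Beta(68, 18).
Mode = (68−1)/(68+18−2) = 67/84 = 0.798.
Mean = 68/(68+18) = 68/86 = 0.791.
Difference = 0.791 − 0.798 = -0.007.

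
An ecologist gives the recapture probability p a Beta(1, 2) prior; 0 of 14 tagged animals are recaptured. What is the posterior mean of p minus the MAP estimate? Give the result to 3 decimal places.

0.059

Posterior: Beta(1+0, 2+14) = Beta(1, 16).
Since α = 1 ≤ 1 and β > 1, the Beta density is monotone decreasing on [0,1]; the mode is at 0.
Mean = 1/(1+16) = 0.059.
Difference = 0.059 − 0.000 = 0.059.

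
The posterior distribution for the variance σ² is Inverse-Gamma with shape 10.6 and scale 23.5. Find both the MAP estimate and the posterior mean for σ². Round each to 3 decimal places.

Mode = β/(α+1) = 23.5/11.6 = 2.026.
Mean = β/(α−1) = 23.5/9.6 = 2.448.
Right-skewed posterior ⇒ mode < mean.

MAP = 2.026, posterior mean = 2.448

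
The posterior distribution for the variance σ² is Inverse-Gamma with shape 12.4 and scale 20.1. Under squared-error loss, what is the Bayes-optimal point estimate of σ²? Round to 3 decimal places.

Mode = β/(α+1) = 20.1/13.4 = 1.500.
Mean = β/(α−1) = 20.1/11.4 = 1.763.
Squared-error loss ⇒ the optimal estimator is the posterior mean.

1.763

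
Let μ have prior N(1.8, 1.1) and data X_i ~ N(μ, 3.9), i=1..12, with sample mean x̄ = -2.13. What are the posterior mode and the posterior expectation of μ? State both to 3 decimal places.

MAP = -1.234, posterior mean = -1.234

Posterior for μ is Normal. Precision-weighted mean: (1/1.1·1.8 + 12/3.9·-2.13) / (1/1.1 + 12/3.9) = -1.234.
A Normal posterior is symmetric, so mode = mean.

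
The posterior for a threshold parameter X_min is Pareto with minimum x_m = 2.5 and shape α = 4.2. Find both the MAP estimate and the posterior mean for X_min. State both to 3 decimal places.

MAP = 2.500, posterior mean = 3.281

The Pareto density is strictly decreasing on [x_m, ∞), so the mode is x_m = 2.500.
Mean = α·x_m/(α−1) = 4.2·2.5/3.2 = 3.281.
Mean > mode: the posterior has a right tail.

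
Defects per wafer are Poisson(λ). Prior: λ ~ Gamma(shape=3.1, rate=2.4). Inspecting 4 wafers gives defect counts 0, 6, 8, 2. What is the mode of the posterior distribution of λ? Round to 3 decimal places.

2.828

Σ counts = 16. Posterior: Gamma(shape = 3.1+16 = 19.1, rate = 2.4+4 = 6.4).
Mode = (α−1)/β = 18.1/6.4 = 2.828.
Mean = α/β = 19.1/6.4 = 2.984.
This is the posterior mode — the MAP estimate.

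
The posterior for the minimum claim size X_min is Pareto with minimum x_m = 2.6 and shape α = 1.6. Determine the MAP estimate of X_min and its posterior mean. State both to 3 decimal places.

X_min_MAP = 2.600, E[X_min|data] = 6.933

The Pareto density is strictly decreasing on [x_m, ∞), so the mode is x_m = 2.600.
Mean = α·x_m/(α−1) = 1.6·2.6/0.6 = 6.933.
The mean is pulled above the mode by the posterior's right skew.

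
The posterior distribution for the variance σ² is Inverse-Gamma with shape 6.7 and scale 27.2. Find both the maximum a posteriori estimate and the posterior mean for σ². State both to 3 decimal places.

Mode = β/(α+1) = 27.2/7.7 = 3.532.
Mean = β/(α−1) = 27.2/5.7 = 4.772.
The mean is pulled above the mode by the posterior's right skew.

MAP = 3.532, posterior mean = 4.772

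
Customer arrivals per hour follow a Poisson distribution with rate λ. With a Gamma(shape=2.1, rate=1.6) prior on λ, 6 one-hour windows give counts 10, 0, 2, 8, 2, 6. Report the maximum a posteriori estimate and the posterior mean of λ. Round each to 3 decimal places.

λ_MAP = 3.829, E[λ|data] = 3.961

Σ counts = 28. Posterior: Gamma(shape = 2.1+28 = 30.1, rate = 1.6+6 = 7.6).
Mode = (α−1)/β = 29.1/7.6 = 3.829.
Mean = α/β = 30.1/7.6 = 3.961.
Right-skewed posterior ⇒ mode < mean.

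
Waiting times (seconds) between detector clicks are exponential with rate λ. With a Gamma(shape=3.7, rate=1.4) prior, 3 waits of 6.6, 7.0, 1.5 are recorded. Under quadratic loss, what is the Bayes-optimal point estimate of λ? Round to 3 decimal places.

Σ times = 15.1. Posterior: Gamma(shape = 3.7+3 = 6.7, rate = 1.4+15.1 = 16.5).
Mode = (α−1)/β = 5.7/16.5 = 0.345.
Mean = α/β = 6.7/16.5 = 0.406.
Quadratic loss ⇒ the optimal estimator is the posterior mean.

0.406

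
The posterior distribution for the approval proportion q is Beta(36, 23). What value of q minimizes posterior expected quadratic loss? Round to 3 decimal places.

0.610

Mode = (36−1)/(36+23−2) = 35/57 = 0.614.
Mean = 36/(36+23) = 36/59 = 0.610.
Quadratic loss ⇒ the optimal estimator is the posterior mean.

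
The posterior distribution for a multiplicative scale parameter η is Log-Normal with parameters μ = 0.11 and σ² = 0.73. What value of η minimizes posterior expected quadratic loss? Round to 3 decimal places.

Mode = exp(μ − σ²) = exp(-0.62) = 0.538.
Mean = exp(μ + σ²/2) = exp(0.475) = 1.608.
Quadratic loss ⇒ the optimal estimator is the posterior mean.

1.608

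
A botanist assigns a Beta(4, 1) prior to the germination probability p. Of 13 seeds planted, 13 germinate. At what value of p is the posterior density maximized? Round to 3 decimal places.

Posterior: Beta(4+13, 1+0) = Beta(17, 1).
Since β = 1 ≤ 1 and α > 1, the Beta density is monotone increasing on [0,1]; the mode is at 1.
Mean = 17/(17+1) = 0.944.
This is the posterior mode — the MAP estimate.

1.000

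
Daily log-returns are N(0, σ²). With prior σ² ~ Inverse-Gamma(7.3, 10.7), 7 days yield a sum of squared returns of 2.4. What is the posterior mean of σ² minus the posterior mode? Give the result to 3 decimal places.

Posterior: Inverse-Gamma(shape = 7.3+7/2 = 10.8, scale = 10.7+2.4/2 = 11.9).
Mode = β/(α+1) = 11.9/11.8 = 1.008.
Mean = β/(α−1) = 11.9/9.8 = 1.214.
Difference = 1.214 − 1.008 = 0.206.

0.206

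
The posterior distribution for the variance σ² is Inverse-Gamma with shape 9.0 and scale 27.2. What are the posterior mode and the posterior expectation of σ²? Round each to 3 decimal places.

Mode = β/(α+1) = 27.2/10.0 = 2.720.
Mean = β/(α−1) = 27.2/8.0 = 3.400.

MAP = 2.720; posterior mean = 3.400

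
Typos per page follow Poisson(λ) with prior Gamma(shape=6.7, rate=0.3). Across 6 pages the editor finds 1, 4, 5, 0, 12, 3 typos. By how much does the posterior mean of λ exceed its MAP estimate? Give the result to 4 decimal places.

Σ counts = 25. Posterior: Gamma(shape = 6.7+25 = 31.7, rate = 0.3+6 = 6.3).
Mode = (α−1)/β = 30.7/6.3 = 4.8730.
Mean = α/β = 31.7/6.3 = 5.0317.
Difference = 5.0317 − 4.8730 = 0.1587.
Mean > mode: the posterior has a right tail.

0.1587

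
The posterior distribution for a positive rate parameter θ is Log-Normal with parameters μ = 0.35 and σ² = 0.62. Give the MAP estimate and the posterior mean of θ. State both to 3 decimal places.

Mode = exp(μ − σ²) = exp(-0.27) = 0.763.
Mean = exp(μ + σ²/2) = exp(0.660) = 1.935.

θ_MAP = 0.763, E[θ|data] = 1.935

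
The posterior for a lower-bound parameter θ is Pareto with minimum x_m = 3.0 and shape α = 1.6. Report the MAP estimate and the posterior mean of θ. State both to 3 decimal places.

The Pareto density is strictly decreasing on [x_m, ∞), so the mode is x_m = 3.000.
Mean = α·x_m/(α−1) = 1.6·3.0/0.6 = 8.000.

MAP = 3.000, posterior mean = 8.000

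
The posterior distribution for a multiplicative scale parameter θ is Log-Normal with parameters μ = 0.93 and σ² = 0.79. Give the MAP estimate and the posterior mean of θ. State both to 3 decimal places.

MAP = 1.150, posterior mean = 3.762

Mode = exp(μ − σ²) = exp(0.14) = 1.150.
Mean = exp(μ + σ²/2) = exp(1.325) = 3.762.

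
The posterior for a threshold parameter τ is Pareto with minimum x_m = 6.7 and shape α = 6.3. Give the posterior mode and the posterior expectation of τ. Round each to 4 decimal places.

The Pareto density is strictly decreasing on [x_m, ∞), so the mode is x_m = 6.7000.
Mean = α·x_m/(α−1) = 6.3·6.7/5.3 = 7.9642.
Right-skewed posterior ⇒ mode < mean.

τ_MAP = 6.7000, E[τ|data] = 7.9642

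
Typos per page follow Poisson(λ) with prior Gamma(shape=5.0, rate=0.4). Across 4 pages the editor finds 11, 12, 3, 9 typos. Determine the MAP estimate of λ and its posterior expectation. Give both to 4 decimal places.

MAP = 8.8636, posterior mean = 9.0909

Σ counts = 35. Posterior: Gamma(shape = 5.0+35 = 40.0, rate = 0.4+4 = 4.4).
Mode = (α−1)/β = 39.0/4.4 = 8.8636.
Mean = α/β = 40.0/4.4 = 9.0909.
Mean > mode: the posterior has a right tail.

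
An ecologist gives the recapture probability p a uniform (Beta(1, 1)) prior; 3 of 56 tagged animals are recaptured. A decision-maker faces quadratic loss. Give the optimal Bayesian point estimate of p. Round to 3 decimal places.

0.069

Posterior: Beta(1+3, 1+53) = Beta(4, 54).
Mode = (4−1)/(4+54−2) = 3/56 = 0.054.
With a flat prior the MAP equals the MLE, 3/56.
Mean = 4/(4+54) = 4/58 = 0.069.
Quadratic loss ⇒ the optimal estimator is the posterior mean.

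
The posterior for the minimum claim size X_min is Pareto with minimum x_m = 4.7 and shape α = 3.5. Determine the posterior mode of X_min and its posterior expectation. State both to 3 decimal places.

MAP = 4.700; posterior mean = 6.580

The Pareto density is strictly decreasing on [x_m, ∞), so the mode is x_m = 4.700.
Mean = α·x_m/(α−1) = 3.5·4.7/2.5 = 6.580.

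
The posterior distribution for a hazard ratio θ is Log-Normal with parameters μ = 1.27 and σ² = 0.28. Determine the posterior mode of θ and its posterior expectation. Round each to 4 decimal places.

θ_MAP = 2.6912, E[θ|data] = 4.0960

Mode = exp(μ − σ²) = exp(0.99) = 2.6912.
Mean = exp(μ + σ²/2) = exp(1.410) = 4.0960.
The posterior is right-skewed, so the mean exceeds the mode.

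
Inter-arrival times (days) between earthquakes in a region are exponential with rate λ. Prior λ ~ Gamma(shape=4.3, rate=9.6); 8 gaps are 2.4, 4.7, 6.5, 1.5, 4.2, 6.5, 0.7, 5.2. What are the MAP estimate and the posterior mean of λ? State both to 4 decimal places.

Σ times = 31.7. Posterior: Gamma(shape = 4.3+8 = 12.3, rate = 9.6+31.7 = 41.3).
Mode = (α−1)/β = 11.3/41.3 = 0.2736.
Mean = α/β = 12.3/41.3 = 0.2978.

λ_MAP = 0.2736, E[λ|data] = 0.2978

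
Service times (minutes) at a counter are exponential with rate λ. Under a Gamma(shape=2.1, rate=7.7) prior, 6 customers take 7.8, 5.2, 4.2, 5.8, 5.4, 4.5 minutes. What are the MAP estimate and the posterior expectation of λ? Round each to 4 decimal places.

Σ times = 32.9. Posterior: Gamma(shape = 2.1+6 = 8.1, rate = 7.7+32.9 = 40.6).
Mode = (α−1)/β = 7.1/40.6 = 0.1749.
Mean = α/β = 8.1/40.6 = 0.1995.
Mean > mode: the posterior has a right tail.

λ_MAP = 0.1749, E[λ|data] = 0.1995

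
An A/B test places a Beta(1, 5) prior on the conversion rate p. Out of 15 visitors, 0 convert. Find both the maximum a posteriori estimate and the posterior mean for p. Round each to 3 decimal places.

Posterior: Beta(1+0, 5+15) = Beta(1, 20).
Since α = 1 ≤ 1 and β > 1, the Beta density is monotone decreasing on [0,1]; the mode is at 0.
Mean = 1/(1+20) = 0.048.

MAP = 0.000, posterior mean = 0.048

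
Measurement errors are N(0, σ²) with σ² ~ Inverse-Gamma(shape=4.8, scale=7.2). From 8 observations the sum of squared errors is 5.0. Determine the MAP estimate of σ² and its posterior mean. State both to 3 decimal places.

Posterior: Inverse-Gamma(shape = 4.8+8/2 = 8.8, scale = 7.2+5.0/2 = 9.7).
Mode = β/(α+1) = 9.7/9.8 = 0.990.
Mean = β/(α−1) = 9.7/7.8 = 1.244.

MAP estimate = 0.990, posterior mean = 1.244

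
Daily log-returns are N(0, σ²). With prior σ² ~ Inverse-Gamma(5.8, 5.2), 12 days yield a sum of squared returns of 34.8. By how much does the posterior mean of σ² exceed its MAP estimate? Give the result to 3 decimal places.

0.327

Posterior: Inverse-Gamma(shape = 5.8+12/2 = 11.8, scale = 5.2+34.8/2 = 22.6).
Mode = β/(α+1) = 22.6/12.8 = 1.766.
Mean = β/(α−1) = 22.6/10.8 = 2.093.
Difference = 2.093 − 1.766 = 0.327.
Mean > mode: the posterior has a right tail.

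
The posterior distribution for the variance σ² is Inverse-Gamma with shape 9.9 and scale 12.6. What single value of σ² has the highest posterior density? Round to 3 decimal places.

Mode = β/(α+1) = 12.6/10.9 = 1.156.
Mean = β/(α−1) = 12.6/8.9 = 1.416.
This is the posterior mode — the MAP estimate.

1.156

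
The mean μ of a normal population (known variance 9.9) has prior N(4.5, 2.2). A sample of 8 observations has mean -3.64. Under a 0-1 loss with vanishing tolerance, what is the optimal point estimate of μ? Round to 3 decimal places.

-0.710

Posterior for μ is Normal. Precision-weighted mean: (1/2.2·4.5 + 8/9.9·-3.64) / (1/2.2 + 8/9.9) = -0.710.
A Normal posterior is symmetric, so mode = mean.
This is the posterior mode — the MAP estimate.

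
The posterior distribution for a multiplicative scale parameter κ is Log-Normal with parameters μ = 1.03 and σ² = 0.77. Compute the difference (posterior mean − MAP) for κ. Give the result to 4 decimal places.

2.8196

Mode = exp(μ − σ²) = exp(0.26) = 1.2969.
Mean = exp(μ + σ²/2) = exp(1.415) = 4.1165.
Difference = 4.1165 − 1.2969 = 2.8196.
The mean is pulled above the mode by the posterior's right skew.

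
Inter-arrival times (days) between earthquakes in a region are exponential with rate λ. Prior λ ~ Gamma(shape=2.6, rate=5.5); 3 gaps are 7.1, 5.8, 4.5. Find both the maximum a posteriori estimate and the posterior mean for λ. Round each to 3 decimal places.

Σ times = 17.4. Posterior: Gamma(shape = 2.6+3 = 5.6, rate = 5.5+17.4 = 22.9).
Mode = (α−1)/β = 4.6/22.9 = 0.201.
Mean = α/β = 5.6/22.9 = 0.245.

MAP = 0.201; posterior mean = 0.245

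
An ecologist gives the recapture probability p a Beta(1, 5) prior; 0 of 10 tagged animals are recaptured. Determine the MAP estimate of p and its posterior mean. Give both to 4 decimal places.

p_MAP = 0.0000, E[p|data] = 0.0625

Posterior: Beta(1+0, 5+10) = Beta(1, 15).
Since α = 1 ≤ 1 and β > 1, the Beta density is monotone decreasing on [0,1]; the mode is at 0.
Mean = 1/(1+15) = 0.0625.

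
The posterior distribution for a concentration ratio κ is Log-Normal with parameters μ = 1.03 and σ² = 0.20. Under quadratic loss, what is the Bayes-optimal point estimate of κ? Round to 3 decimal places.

Mode = exp(μ − σ²) = exp(0.83) = 2.293.
Mean = exp(μ + σ²/2) = exp(1.130) = 3.096.
Quadratic loss ⇒ the optimal estimator is the posterior mean.

3.096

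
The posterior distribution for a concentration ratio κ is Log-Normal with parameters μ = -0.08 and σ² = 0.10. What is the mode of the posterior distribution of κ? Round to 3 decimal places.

0.835

Mode = exp(μ − σ²) = exp(-0.18) = 0.835.
Mean = exp(μ + σ²/2) = exp(-0.030) = 0.970.
This is the posterior mode — the MAP estimate.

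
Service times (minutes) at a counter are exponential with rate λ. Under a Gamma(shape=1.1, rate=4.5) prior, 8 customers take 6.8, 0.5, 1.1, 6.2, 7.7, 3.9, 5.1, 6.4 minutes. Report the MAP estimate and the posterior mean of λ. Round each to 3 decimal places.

MAP = 0.192, posterior mean = 0.216

Σ times = 37.7. Posterior: Gamma(shape = 1.1+8 = 9.1, rate = 4.5+37.7 = 42.2).
Mode = (α−1)/β = 8.1/42.2 = 0.192.
Mean = α/β = 9.1/42.2 = 0.216.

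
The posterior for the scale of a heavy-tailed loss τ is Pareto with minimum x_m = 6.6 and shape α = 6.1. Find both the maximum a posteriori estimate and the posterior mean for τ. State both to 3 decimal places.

The Pareto density is strictly decreasing on [x_m, ∞), so the mode is x_m = 6.600.
Mean = α·x_m/(α−1) = 6.1·6.6/5.1 = 7.894.
The posterior is right-skewed, so the mean exceeds the mode.

MAP: 6.600. Posterior mean: 7.894.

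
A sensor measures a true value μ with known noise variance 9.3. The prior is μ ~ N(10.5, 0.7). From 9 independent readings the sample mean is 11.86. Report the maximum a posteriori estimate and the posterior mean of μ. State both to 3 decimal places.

MAP = 11.049, posterior mean = 11.049

Posterior for μ is Normal. Precision-weighted mean: (1/0.7·10.5 + 9/9.3·11.86) / (1/0.7 + 9/9.3) = 11.049.
A Normal posterior is symmetric, so mode = mean.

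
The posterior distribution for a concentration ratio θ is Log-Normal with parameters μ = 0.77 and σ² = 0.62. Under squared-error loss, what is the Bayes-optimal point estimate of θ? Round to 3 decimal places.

2.945

Mode = exp(μ − σ²) = exp(0.15) = 1.162.
Mean = exp(μ + σ²/2) = exp(1.080) = 2.945.
Squared-error loss ⇒ the optimal estimator is the posterior mean.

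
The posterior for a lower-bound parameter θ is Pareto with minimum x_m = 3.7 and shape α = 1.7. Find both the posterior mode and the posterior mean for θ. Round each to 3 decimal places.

The Pareto density is strictly decreasing on [x_m, ∞), so the mode is x_m = 3.700.
Mean = α·x_m/(α−1) = 1.7·3.7/0.7 = 8.986.
Right-skewed posterior ⇒ mode < mean.

posterior mode = 3.700, posterior mean = 8.986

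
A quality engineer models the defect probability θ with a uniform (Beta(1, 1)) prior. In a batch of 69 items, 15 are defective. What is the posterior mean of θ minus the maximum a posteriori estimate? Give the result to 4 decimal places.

0.0080

Posterior: Beta(1+15, 1+54) = Beta(16, 55).
Mode = (16−1)/(16+55−2) = 15/69 = 0.2174.
Mean = 16/(16+55) = 16/71 = 0.2254.
Difference = 0.2254 − 0.2174 = 0.0080.
Mean > mode: the posterior has a right tail.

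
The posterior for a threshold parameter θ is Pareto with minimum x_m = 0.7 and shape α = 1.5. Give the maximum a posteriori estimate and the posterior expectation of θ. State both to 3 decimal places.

MAP = 0.700; posterior mean = 2.100

The Pareto density is strictly decreasing on [x_m, ∞), so the mode is x_m = 0.700.
Mean = α·x_m/(α−1) = 1.5·0.7/0.5 = 2.100.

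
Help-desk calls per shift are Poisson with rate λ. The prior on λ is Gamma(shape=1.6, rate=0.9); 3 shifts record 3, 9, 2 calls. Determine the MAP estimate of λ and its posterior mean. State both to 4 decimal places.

Σ counts = 14. Posterior: Gamma(shape = 1.6+14 = 15.6, rate = 0.9+3 = 3.9).
Mode = (α−1)/β = 14.6/3.9 = 3.7436.
Mean = α/β = 15.6/3.9 = 4.0000.

MAP estimate = 3.7436, posterior mean = 4.0000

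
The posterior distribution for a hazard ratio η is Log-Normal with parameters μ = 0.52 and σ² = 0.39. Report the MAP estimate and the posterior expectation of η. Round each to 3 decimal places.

MAP: 1.139. Posterior mean: 2.044.

Mode = exp(μ − σ²) = exp(0.13) = 1.139.
Mean = exp(μ + σ²/2) = exp(0.715) = 2.044.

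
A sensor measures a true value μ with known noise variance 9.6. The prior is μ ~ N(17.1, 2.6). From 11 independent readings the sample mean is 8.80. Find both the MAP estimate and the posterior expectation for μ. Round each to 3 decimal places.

Posterior for μ is Normal. Precision-weighted mean: (1/2.6·17.1 + 11/9.6·8.80) / (1/2.6 + 11/9.6) = 10.886.
A Normal posterior is symmetric, so mode = mean.

MAP estimate = 10.886, posterior expectation = 10.886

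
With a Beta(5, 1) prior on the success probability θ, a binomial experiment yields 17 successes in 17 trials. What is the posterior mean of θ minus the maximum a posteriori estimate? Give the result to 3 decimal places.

Posterior: Beta(5+17, 1+0) = Beta(22, 1).
Since β = 1 ≤ 1 and α > 1, the Beta density is monotone increasing on [0,1]; the mode is at 1.
Mean = 22/(22+1) = 0.957.
Difference = 0.957 − 1.000 = -0.043.

-0.043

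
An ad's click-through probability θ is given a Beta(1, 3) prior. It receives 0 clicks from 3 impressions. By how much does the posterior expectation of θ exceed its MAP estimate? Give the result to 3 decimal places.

Posterior: Beta(1+0, 3+3) = Beta(1, 6).
Since α = 1 ≤ 1 and β > 1, the Beta density is monotone decreasing on [0,1]; the mode is at 0.
Mean = 1/(1+6) = 0.143.
Difference = 0.143 − 0.000 = 0.143.

0.143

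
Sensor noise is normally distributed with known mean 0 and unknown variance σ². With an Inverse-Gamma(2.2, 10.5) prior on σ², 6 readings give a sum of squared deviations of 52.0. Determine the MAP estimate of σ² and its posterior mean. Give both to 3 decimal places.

Posterior: Inverse-Gamma(shape = 2.2+6/2 = 5.2, scale = 10.5+52.0/2 = 36.5).
Mode = β/(α+1) = 36.5/6.2 = 5.887.
Mean = β/(α−1) = 36.5/4.2 = 8.690.

MAP = 5.887, posterior mean = 8.690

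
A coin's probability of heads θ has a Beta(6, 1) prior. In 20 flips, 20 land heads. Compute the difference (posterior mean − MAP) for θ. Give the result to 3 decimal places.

-0.037

Posterior: Beta(6+20, 1+0) = Beta(26, 1).
Since β = 1 ≤ 1 and α > 1, the Beta density is monotone increasing on [0,1]; the mode is at 1.
Mean = 26/(26+1) = 0.963.
Difference = 0.963 − 1.000 = -0.037.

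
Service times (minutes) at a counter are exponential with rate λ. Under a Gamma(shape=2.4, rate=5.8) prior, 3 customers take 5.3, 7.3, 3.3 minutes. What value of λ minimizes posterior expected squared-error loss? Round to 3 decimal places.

Σ times = 15.9. Posterior: Gamma(shape = 2.4+3 = 5.4, rate = 5.8+15.9 = 21.7).
Mode = (α−1)/β = 4.4/21.7 = 0.203.
Mean = α/β = 5.4/21.7 = 0.249.
Squared-error loss ⇒ the optimal estimator is the posterior mean.

0.249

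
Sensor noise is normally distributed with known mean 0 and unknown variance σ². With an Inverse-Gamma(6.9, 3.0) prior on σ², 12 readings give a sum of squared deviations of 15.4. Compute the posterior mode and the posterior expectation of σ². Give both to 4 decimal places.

Posterior: Inverse-Gamma(shape = 6.9+12/2 = 12.9, scale = 3.0+15.4/2 = 10.7).
Mode = β/(α+1) = 10.7/13.9 = 0.7698.
Mean = β/(α−1) = 10.7/11.9 = 0.8992.

posterior mode = 0.7698, posterior expectation = 0.8992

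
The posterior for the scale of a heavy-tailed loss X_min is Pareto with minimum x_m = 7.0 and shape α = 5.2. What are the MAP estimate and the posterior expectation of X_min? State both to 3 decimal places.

The Pareto density is strictly decreasing on [x_m, ∞), so the mode is x_m = 7.000.
Mean = α·x_m/(α−1) = 5.2·7.0/4.2 = 8.667.

X_min_MAP = 7.000, E[X_min|data] = 8.667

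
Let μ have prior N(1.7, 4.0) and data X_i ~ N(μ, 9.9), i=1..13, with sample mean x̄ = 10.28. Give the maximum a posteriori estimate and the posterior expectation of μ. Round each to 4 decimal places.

MAP: 8.9078. Posterior mean: 8.9078.

Posterior for μ is Normal. Precision-weighted mean: (1/4.0·1.7 + 13/9.9·10.28) / (1/4.0 + 13/9.9) = 8.9078.
A Normal posterior is symmetric, so mode = mean.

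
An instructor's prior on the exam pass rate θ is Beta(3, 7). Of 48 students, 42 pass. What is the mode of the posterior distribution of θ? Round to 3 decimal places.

0.786

Posterior: Beta(3+42, 7+6) = Beta(45, 13).
Mode = (45−1)/(45+13−2) = 44/56 = 0.786.
Mean = 45/(45+13) = 45/58 = 0.776.
This is the posterior mode — the MAP estimate.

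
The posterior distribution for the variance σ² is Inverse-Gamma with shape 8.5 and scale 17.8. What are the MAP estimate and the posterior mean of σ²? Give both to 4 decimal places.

MAP = 1.8737; posterior mean = 2.3733

Mode = β/(α+1) = 17.8/9.5 = 1.8737.
Mean = β/(α−1) = 17.8/7.5 = 2.3733.
Right-skewed posterior ⇒ mode < mean.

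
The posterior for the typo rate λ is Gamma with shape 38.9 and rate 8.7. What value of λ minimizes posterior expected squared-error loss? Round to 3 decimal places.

Mode = (α−1)/β = 37.9/8.7 = 4.356.
Mean = α/β = 38.9/8.7 = 4.471.
Squared-error loss ⇒ the optimal estimator is the posterior mean.

4.471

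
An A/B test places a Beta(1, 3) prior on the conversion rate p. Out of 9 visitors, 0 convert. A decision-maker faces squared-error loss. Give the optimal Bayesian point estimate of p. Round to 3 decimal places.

Posterior: Beta(1+0, 3+9) = Beta(1, 12).
Since α = 1 ≤ 1 and β > 1, the Beta density is monotone decreasing on [0,1]; the mode is at 0.
Mean = 1/(1+12) = 0.077.
Squared-error loss ⇒ the optimal estimator is the posterior mean.

0.077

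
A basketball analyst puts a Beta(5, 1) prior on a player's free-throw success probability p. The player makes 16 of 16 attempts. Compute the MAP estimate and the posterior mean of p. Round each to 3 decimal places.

MAP: 1.000. Posterior mean: 0.955.

Posterior: Beta(5+16, 1+0) = Beta(21, 1).
Since β = 1 ≤ 1 and α > 1, the Beta density is monotone increasing on [0,1]; the mode is at 1.
Mean = 21/(21+1) = 0.955.
Left-skewed posterior ⇒ mean < mode.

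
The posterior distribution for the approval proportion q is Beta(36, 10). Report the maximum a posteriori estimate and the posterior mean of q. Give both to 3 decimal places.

MAP = 0.795; posterior mean = 0.783

Mode = (36−1)/(36+10−2) = 35/44 = 0.795.
Mean = 36/(36+10) = 36/46 = 0.783.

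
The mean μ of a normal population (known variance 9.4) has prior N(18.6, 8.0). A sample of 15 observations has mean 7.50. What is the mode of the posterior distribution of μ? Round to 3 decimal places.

8.306

Posterior for μ is Normal. Precision-weighted mean: (1/8.0·18.6 + 15/9.4·7.50) / (1/8.0 + 15/9.4) = 8.306.
A Normal posterior is symmetric, so mode = mean.
This is the posterior mode — the MAP estimate.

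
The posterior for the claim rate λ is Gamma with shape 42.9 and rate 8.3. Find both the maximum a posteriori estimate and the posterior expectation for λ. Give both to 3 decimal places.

MAP = 5.048; posterior mean = 5.169

Mode = (α−1)/β = 41.9/8.3 = 5.048.
Mean = α/β = 42.9/8.3 = 5.169.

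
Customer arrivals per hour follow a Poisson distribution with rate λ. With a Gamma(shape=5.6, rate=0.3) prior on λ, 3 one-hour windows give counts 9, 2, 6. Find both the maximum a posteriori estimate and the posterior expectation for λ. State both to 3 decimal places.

Σ counts = 17. Posterior: Gamma(shape = 5.6+17 = 22.6, rate = 0.3+3 = 3.3).
Mode = (α−1)/β = 21.6/3.3 = 6.545.
Mean = α/β = 22.6/3.3 = 6.848.

maximum a posteriori estimate = 6.545, posterior expectation = 6.848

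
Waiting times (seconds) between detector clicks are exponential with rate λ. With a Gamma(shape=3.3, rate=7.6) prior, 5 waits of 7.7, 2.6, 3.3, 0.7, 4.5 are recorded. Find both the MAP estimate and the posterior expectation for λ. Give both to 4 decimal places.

MAP estimate = 0.2765, posterior expectation = 0.3144

Σ times = 18.8. Posterior: Gamma(shape = 3.3+5 = 8.3, rate = 7.6+18.8 = 26.4).
Mode = (α−1)/β = 7.3/26.4 = 0.2765.
Mean = α/β = 8.3/26.4 = 0.3144.
The mean is pulled above the mode by the posterior's right skew.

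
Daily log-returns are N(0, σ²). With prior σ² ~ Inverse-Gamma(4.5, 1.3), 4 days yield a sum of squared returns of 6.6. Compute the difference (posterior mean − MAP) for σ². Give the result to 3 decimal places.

Posterior: Inverse-Gamma(shape = 4.5+4/2 = 6.5, scale = 1.3+6.6/2 = 4.6).
Mode = β/(α+1) = 4.6/7.5 = 0.613.
Mean = β/(α−1) = 4.6/5.5 = 0.836.
Difference = 0.836 − 0.613 = 0.223.
The mean is pulled above the mode by the posterior's right skew.

0.223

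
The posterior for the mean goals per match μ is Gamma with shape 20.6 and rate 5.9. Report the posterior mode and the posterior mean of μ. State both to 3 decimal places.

Mode = (α−1)/β = 19.6/5.9 = 3.322.
Mean = α/β = 20.6/5.9 = 3.492.

posterior mode = 3.322, posterior mean = 3.492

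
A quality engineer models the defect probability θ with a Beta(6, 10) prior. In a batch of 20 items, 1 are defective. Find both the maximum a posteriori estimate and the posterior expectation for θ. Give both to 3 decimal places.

MAP = 0.176, posterior mean = 0.194

Posterior: Beta(6+1, 10+19) = Beta(7, 29).
Mode = (7−1)/(7+29−2) = 6/34 = 0.176.
Mean = 7/(7+29) = 7/36 = 0.194.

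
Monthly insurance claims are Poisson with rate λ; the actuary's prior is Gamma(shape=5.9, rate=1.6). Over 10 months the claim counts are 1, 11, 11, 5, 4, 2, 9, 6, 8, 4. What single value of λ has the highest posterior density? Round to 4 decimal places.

Σ counts = 61. Posterior: Gamma(shape = 5.9+61 = 66.9, rate = 1.6+10 = 11.6).
Mode = (α−1)/β = 65.9/11.6 = 5.6810.
Mean = α/β = 66.9/11.6 = 5.7672.
This is the posterior mode — the MAP estimate.

5.6810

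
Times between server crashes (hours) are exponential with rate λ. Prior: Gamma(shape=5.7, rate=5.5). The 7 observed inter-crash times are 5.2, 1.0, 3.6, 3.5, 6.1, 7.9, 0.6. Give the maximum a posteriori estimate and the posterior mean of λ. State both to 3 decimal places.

Σ times = 27.9. Posterior: Gamma(shape = 5.7+7 = 12.7, rate = 5.5+27.9 = 33.4).
Mode = (α−1)/β = 11.7/33.4 = 0.350.
Mean = α/β = 12.7/33.4 = 0.380.

maximum a posteriori estimate = 0.350, posterior mean = 0.380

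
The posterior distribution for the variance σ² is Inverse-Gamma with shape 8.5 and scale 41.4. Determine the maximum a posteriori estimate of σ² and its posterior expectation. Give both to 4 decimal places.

MAP: 4.3579. Posterior mean: 5.5200.

Mode = β/(α+1) = 41.4/9.5 = 4.3579.
Mean = β/(α−1) = 41.4/7.5 = 5.5200.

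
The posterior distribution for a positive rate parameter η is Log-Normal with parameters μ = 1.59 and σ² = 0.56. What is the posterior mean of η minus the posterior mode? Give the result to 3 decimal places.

Mode = exp(μ − σ²) = exp(1.03) = 2.801.
Mean = exp(μ + σ²/2) = exp(1.870) = 6.488.
Difference = 6.488 − 2.801 = 3.687.

3.687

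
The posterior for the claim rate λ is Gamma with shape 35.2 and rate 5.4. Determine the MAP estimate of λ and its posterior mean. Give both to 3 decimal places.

MAP = 6.333, posterior mean = 6.519

Mode = (α−1)/β = 34.2/5.4 = 6.333.
Mean = α/β = 35.2/5.4 = 6.519.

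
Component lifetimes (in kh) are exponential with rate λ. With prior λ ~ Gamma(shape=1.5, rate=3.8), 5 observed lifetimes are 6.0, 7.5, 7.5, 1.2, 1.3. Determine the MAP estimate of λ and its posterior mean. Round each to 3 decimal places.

Σ times = 23.5. Posterior: Gamma(shape = 1.5+5 = 6.5, rate = 3.8+23.5 = 27.3).
Mode = (α−1)/β = 5.5/27.3 = 0.201.
Mean = α/β = 6.5/27.3 = 0.238.

MAP = 0.201, posterior mean = 0.238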